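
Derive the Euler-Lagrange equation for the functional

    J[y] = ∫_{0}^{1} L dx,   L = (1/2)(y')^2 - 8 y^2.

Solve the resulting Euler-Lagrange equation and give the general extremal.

The Lagrangian is L = (1/2)(y')^2 - 8 y^2.
∂L/∂y = -16y.
∂L/∂y' = y'.
The Euler-Lagrange equation d/dx(∂L/∂y') − ∂L/∂y = 0 becomes:
    y'' + 16 y = 0
General solution: y(x) = A sin(4x) + B cos(4x), where A and B are arbitrary constants fixed by the endpoint conditions.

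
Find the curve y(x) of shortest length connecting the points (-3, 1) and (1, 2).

Arc-length functional: J[y] = ∫ sqrt(1 + (y')^2) dx.
Lagrangian L = sqrt(1 + (y')^2) has no explicit y dependence, so ∂L/∂y = 0 and the Euler-Lagrange equation gives
    d/dx( y' / sqrt(1 + (y')^2) ) = 0  ⇒  y' / sqrt(1 + (y')^2) = const.
Hence y' is constant, so y(x) is affine.
Fitting the endpoints (-3, 1) and (1, 2):
    slope m = (2 − 1) / (1 − (-3)) = 1/4,
    intercept c = 1 − m·(-3) = 7/4.
Extremal: y(x) = (1/4) x + 7/4.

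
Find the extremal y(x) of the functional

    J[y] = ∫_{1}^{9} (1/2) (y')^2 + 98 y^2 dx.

The Lagrangian is L = (1/2) (y')^2 + 98 y^2.
Compute ∂L/∂y = 196y, ∂L/∂y' = y'.
The Euler-Lagrange equation d/dx(∂L/∂y') − ∂L/∂y = 0 reduces to
    y'' − 196 y = 0.
Its general solution is
    y(x) = A e^(14x) + B e^(−14x),
with A, B fixed by the endpoint conditions.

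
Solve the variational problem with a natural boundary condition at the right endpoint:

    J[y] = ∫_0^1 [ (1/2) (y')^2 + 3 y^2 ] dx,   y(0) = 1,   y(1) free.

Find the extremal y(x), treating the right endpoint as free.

The Lagrangian L = (1/2) (y')^2 + 3 y^2 gives
    ∂L/∂y = 6 y,   ∂L/∂y' = y'.
Euler-Lagrange: y'' − 6 y = 0.
With k = sqrt(6), the general solution is
    y(x) = A cosh(sqrt(6) x) + B sinh(sqrt(6) x).
Fixed left endpoint y(0) = 1 ⇒ A = 1.
The right endpoint x = 1 is free, so the natural (transversality) condition is ∂L/∂y' |_{x=1} = 0, i.e. y'(1) = 0.
Compute y'(x) = A k sinh(k x) + B k cosh(k x), so
    y'(1) = A k sinh(k·1) + B k cosh(k·1) = 0
    ⇒ B = −A tanh(k·1) = − tanh(sqrt(6)·1).
Therefore the extremal is
    y(x) = cosh(sqrt(6) x) − tanh(sqrt(6)·1) sinh(sqrt(6) x).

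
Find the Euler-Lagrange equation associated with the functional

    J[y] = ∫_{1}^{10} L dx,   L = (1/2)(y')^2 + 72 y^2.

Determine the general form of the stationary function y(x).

The Lagrangian is L = (1/2)(y')^2 + 72 y^2.
∂L/∂y = 144y.
∂L/∂y' = y'.
The Euler-Lagrange equation d/dx(∂L/∂y') − ∂L/∂y = 0 becomes:
    y'' - 144 y = 0
General solution: y(x) = A e^(12x) + B e^(-12x), where A and B are arbitrary constants fixed by the endpoint conditions.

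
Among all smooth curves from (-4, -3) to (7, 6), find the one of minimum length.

Arc-length functional: J[y] = ∫ sqrt(1 + (y')^2) dx.
Lagrangian L = sqrt(1 + (y')^2) has no explicit y dependence, so ∂L/∂y = 0 and the Euler-Lagrange equation gives
    d/dx( y' / sqrt(1 + (y')^2) ) = 0  ⇒  y' / sqrt(1 + (y')^2) = const.
Hence y' is constant, so y(x) is affine.
Fitting the endpoints (-4, -3) and (7, 6):
    slope m = (6 − (-3)) / (7 − (-4)) = 9/11,
    intercept c = (-3) − m·(-4) = 3/11.
Extremal: y(x) = (9/11) x + 3/11.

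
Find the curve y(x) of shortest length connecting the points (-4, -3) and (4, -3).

Arc-length functional: J[y] = ∫ sqrt(1 + (y')^2) dx.
Lagrangian L = sqrt(1 + (y')^2) has no explicit y dependence, so ∂L/∂y = 0 and the Euler-Lagrange equation gives
    d/dx( y' / sqrt(1 + (y')^2) ) = 0  ⇒  y' / sqrt(1 + (y')^2) = const.
Hence y' is constant, so y(x) is affine.
Fitting the endpoints (-4, -3) and (4, -3):
    slope m = ((-3) − (-3)) / (4 − (-4)) = 0,
    intercept c = (-3) − m·(-4) = -3.
Extremal: y(x) = -3.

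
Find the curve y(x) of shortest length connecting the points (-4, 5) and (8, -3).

Arc-length functional: J[y] = ∫ sqrt(1 + (y')^2) dx.
Lagrangian L = sqrt(1 + (y')^2) has no explicit y dependence, so ∂L/∂y = 0 and the Euler-Lagrange equation gives
    d/dx( y' / sqrt(1 + (y')^2) ) = 0  ⇒  y' / sqrt(1 + (y')^2) = const.
Hence y' is constant, so y(x) is affine.
Fitting the endpoints (-4, 5) and (8, -3):
    slope m = ((-3) − 5) / (8 − (-4)) = -2/3,
    intercept c = 5 − m·(-4) = 7/3.
Extremal: y(x) = (-2/3) x + 7/3.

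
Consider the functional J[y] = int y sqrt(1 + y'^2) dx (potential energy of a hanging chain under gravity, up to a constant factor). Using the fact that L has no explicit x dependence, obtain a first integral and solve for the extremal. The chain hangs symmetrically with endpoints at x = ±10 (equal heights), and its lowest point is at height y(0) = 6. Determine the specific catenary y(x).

The Lagrangian L(y, y') = y sqrt(1 + y'^2) has no explicit x dependence, so the Beltrami identity applies:
    L − y' ∂L/∂y' = C.
Compute ∂L/∂y' = y · y' / sqrt(1 + y'^2). Then
    L − y' ∂L/∂y'
    = y sqrt(1 + y'^2) − y · y'^2 / sqrt(1 + y'^2)
    = y (1 + y'^2 − y'^2) / sqrt(1 + y'^2)
    = y / sqrt(1 + y'^2) = C.
Squaring gives y^2 = C^2 (1 + y'^2), i.e.
    y'^2 = y^2 / C^2 − 1.
Separating variables,
    dy / sqrt(y^2 − C^2) = dx / C,
and integrating gives arccosh(y / C) = (x − a)/C, so
    y(x) = C cosh((x − a)/C),
the catenary. The constants C and a are fixed by the two endpoint conditions (and, for the hanging-chain problem, the length constraint selects C).
Now fit the given data. The endpoints x = ±10 are symmetric at equal height, so the catenary is even about its minimum: a = 0 and y(x) = C cosh(x/C). The lowest point is y(0) = C cosh(0) = C, and we are told y(0) = 6, so C = 6. Therefore
    y(x) = 6 cosh(x/6),
and at the endpoints
    y(±10) = 6 cosh(10/6).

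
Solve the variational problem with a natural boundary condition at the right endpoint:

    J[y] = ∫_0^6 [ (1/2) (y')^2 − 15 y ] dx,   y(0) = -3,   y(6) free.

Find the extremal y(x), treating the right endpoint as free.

The Lagrangian L = (1/2) (y')^2 − 15 y gives
    ∂L/∂y = −15,   ∂L/∂y' = y'.
Euler-Lagrange: d/dx(y') − (−15) = 0, i.e. y'' + 15 = 0, so
    y(x) = −(15/2) x^2 + C1 x + C2.
Fixed left endpoint y(0) = -3 ⇒ C2 = -3.
The right endpoint x = 6 is free, so the natural (transversality) condition is ∂L/∂y' |_{x=6} = 0, i.e. y'(6) = 0.
Compute y'(x) = −15 x + C1, so y'(6) = −90 + C1 = 0 ⇒ C1 = 90.
Therefore the extremal is
    y(x) = −(15/2) x^2 + 90 x − 3.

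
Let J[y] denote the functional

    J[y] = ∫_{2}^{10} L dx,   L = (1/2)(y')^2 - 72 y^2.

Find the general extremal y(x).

The Lagrangian is L = (1/2)(y')^2 - 72 y^2.
∂L/∂y = -144y.
∂L/∂y' = y'.
The Euler-Lagrange equation d/dx(∂L/∂y') − ∂L/∂y = 0 becomes:
    y'' + 144 y = 0
General solution: y(x) = A sin(12x) + B cos(12x), where A and B are arbitrary constants fixed by the endpoint conditions.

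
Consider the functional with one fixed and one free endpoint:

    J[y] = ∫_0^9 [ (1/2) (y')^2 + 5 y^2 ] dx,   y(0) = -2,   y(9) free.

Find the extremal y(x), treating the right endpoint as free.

The Lagrangian L = (1/2) (y')^2 + 5 y^2 gives
    ∂L/∂y = 10 y,   ∂L/∂y' = y'.
Euler-Lagrange: y'' − 10 y = 0.
With k = sqrt(10), the general solution is
    y(x) = A cosh(sqrt(10) x) + B sinh(sqrt(10) x).
Fixed left endpoint y(0) = -2 ⇒ A = -2.
The right endpoint x = 9 is free, so the natural (transversality) condition is ∂L/∂y' |_{x=9} = 0, i.e. y'(9) = 0.
Compute y'(x) = A k sinh(k x) + B k cosh(k x), so
    y'(9) = A k sinh(k·9) + B k cosh(k·9) = 0
    ⇒ B = −A tanh(k·9) = 2 tanh(sqrt(10)·9).
Therefore the extremal is
    y(x) = −2 cosh(sqrt(10) x) + 2 tanh(sqrt(10)·9) sinh(sqrt(10) x).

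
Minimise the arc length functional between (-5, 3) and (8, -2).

Arc-length functional: J[y] = ∫ sqrt(1 + (y')^2) dx.
Lagrangian L = sqrt(1 + (y')^2) has no explicit y dependence, so ∂L/∂y = 0 and the Euler-Lagrange equation gives
    d/dx( y' / sqrt(1 + (y')^2) ) = 0  ⇒  y' / sqrt(1 + (y')^2) = const.
Hence y' is constant, so y(x) is affine.
Fitting the endpoints (-5, 3) and (8, -2):
    slope m = ((-2) − 3) / (8 − (-5)) = -5/13,
    intercept c = 3 − m·(-5) = 14/13.
Extremal: y(x) = (-5/13) x + 14/13.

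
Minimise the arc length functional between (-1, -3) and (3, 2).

Arc-length functional: J[y] = ∫ sqrt(1 + (y')^2) dx.
Lagrangian L = sqrt(1 + (y')^2) has no explicit y dependence, so ∂L/∂y = 0 and the Euler-Lagrange equation gives
    d/dx( y' / sqrt(1 + (y')^2) ) = 0  ⇒  y' / sqrt(1 + (y')^2) = const.
Hence y' is constant, so y(x) is affine.
Fitting the endpoints (-1, -3) and (3, 2):
    slope m = (2 − (-3)) / (3 − (-1)) = 5/4,
    intercept c = (-3) − m·(-1) = -7/4.
Extremal: y(x) = (5/4) x - 7/4.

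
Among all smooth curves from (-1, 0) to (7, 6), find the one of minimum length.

Arc-length functional: J[y] = ∫ sqrt(1 + (y')^2) dx.
Lagrangian L = sqrt(1 + (y')^2) has no explicit y dependence, so ∂L/∂y = 0 and the Euler-Lagrange equation gives
    d/dx( y' / sqrt(1 + (y')^2) ) = 0  ⇒  y' / sqrt(1 + (y')^2) = const.
Hence y' is constant, so y(x) is affine.
Fitting the endpoints (-1, 0) and (7, 6):
    slope m = (6 − 0) / (7 − (-1)) = 3/4,
    intercept c = 0 − m·(-1) = 3/4.
Extremal: y(x) = (3/4) x + 3/4.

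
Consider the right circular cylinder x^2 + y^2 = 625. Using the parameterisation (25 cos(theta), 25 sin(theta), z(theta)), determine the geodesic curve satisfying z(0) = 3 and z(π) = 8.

Parameterise the cylinder of radius R = 25 as
    r(θ) = (25 cos θ, 25 sin θ, z(θ)).
The arc-length element is
    ds = sqrt(625 + (dz/dθ)^2) dθ,
so the Lagrangian is L = sqrt(625 + z'^2).
L depends on z' only, not on z or θ, so ∂L/∂z = 0 and
    ∂L/∂z' = z' / sqrt(625 + z'^2).
The Euler-Lagrange equation gives
    d/dθ( z' / sqrt(625 + z'^2) ) = 0,
so z' is constant. Integrating once:
    z(θ) = a θ + b,
a helix on the cylinder (a straight line when the cylinder is unrolled). The constants a, b are determined by the endpoint conditions.
With endpoint conditions z(0) = 3 and z(π) = 8: from z(0) = b we get b = 3, and a·π + 3 = 8 gives a = 5/π, so
    z(θ) = (5/π) θ + 3.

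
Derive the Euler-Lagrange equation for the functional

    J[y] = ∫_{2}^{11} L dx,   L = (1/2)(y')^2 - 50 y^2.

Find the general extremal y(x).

The Lagrangian is L = (1/2)(y')^2 - 50 y^2.
∂L/∂y = -100y.
∂L/∂y' = y'.
The Euler-Lagrange equation d/dx(∂L/∂y') − ∂L/∂y = 0 becomes:
    y'' + 100 y = 0
General solution: y(x) = A sin(10x) + B cos(10x), where A and B are arbitrary constants fixed by the endpoint conditions.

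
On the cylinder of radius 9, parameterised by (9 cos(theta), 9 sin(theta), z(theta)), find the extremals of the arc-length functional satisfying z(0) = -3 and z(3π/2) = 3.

Parameterise the cylinder of radius R = 9 as
    r(θ) = (9 cos θ, 9 sin θ, z(θ)).
The arc-length element is
    ds = sqrt(81 + (dz/dθ)^2) dθ,
so the Lagrangian is L = sqrt(81 + z'^2).
L depends on z' only, not on z or θ, so ∂L/∂z = 0 and
    ∂L/∂z' = z' / sqrt(81 + z'^2).
The Euler-Lagrange equation gives
    d/dθ( z' / sqrt(81 + z'^2) ) = 0,
so z' is constant. Integrating once:
    z(θ) = a θ + b,
a helix on the cylinder (a straight line when the cylinder is unrolled). The constants a, b are determined by the endpoint conditions.
With endpoint conditions z(0) = -3 and z(3π/2) = 3: from z(0) = b we get b = -3, and a·3π/2 + -3 = 3 gives a = 4/π, so
    z(θ) = (4/π) θ − 3.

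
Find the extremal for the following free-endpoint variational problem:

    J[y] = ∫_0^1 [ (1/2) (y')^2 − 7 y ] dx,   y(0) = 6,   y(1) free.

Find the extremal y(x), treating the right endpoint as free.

The Lagrangian L = (1/2) (y')^2 − 7 y gives
    ∂L/∂y = −7,   ∂L/∂y' = y'.
Euler-Lagrange: d/dx(y') − (−7) = 0, i.e. y'' + 7 = 0, so
    y(x) = −(7/2) x^2 + C1 x + C2.
Fixed left endpoint y(0) = 6 ⇒ C2 = 6.
The right endpoint x = 1 is free, so the natural (transversality) condition is ∂L/∂y' |_{x=1} = 0, i.e. y'(1) = 0.
Compute y'(x) = −7 x + C1, so y'(1) = −7 + C1 = 0 ⇒ C1 = 7.
Therefore the extremal is
    y(x) = −(7/2) x^2 + 7 x + 6.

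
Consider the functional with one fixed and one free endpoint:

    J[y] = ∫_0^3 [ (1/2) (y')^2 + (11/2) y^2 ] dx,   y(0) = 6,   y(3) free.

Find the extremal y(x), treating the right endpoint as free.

The Lagrangian L = (1/2) (y')^2 + (11/2) y^2 gives
    ∂L/∂y = 11 y,   ∂L/∂y' = y'.
Euler-Lagrange: y'' − 11 y = 0.
With k = sqrt(11), the general solution is
    y(x) = A cosh(sqrt(11) x) + B sinh(sqrt(11) x).
Fixed left endpoint y(0) = 6 ⇒ A = 6.
The right endpoint x = 3 is free, so the natural (transversality) condition is ∂L/∂y' |_{x=3} = 0, i.e. y'(3) = 0.
Compute y'(x) = A k sinh(k x) + B k cosh(k x), so
    y'(3) = A k sinh(k·3) + B k cosh(k·3) = 0
    ⇒ B = −A tanh(k·3) = − 6 tanh(sqrt(11)·3).
Therefore the extremal is
    y(x) = 6 cosh(sqrt(11) x) − 6 tanh(sqrt(11)·3) sinh(sqrt(11) x).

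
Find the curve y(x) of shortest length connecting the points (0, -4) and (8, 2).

Arc-length functional: J[y] = ∫ sqrt(1 + (y')^2) dx.
Lagrangian L = sqrt(1 + (y')^2) has no explicit y dependence, so ∂L/∂y = 0 and the Euler-Lagrange equation gives
    d/dx( y' / sqrt(1 + (y')^2) ) = 0  ⇒  y' / sqrt(1 + (y')^2) = const.
Hence y' is constant, so y(x) is affine.
Fitting the endpoints (0, -4) and (8, 2):
    slope m = (2 − (-4)) / (8 − 0) = 3/4,
    intercept c = (-4) − m·0 = -4.
Extremal: y(x) = (3/4) x - 4.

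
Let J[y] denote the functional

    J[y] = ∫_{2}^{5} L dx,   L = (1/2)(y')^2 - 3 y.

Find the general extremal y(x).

The Lagrangian is L = (1/2)(y')^2 - 3 y.
∂L/∂y = -3.
∂L/∂y' = y'.
The Euler-Lagrange equation d/dx(∂L/∂y') − ∂L/∂y = 0 becomes:
    y'' + 3 = 0
General solution: y(x) = -(3/2) x^2 + A x + B, where A and B are arbitrary constants fixed by the endpoint conditions.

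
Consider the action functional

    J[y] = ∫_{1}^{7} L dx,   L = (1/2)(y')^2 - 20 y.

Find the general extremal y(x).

The Lagrangian is L = (1/2)(y')^2 - 20 y.
∂L/∂y = -20.
∂L/∂y' = y'.
The Euler-Lagrange equation d/dx(∂L/∂y') − ∂L/∂y = 0 becomes:
    y'' + 20 = 0
General solution: y(x) = -10 x^2 + A x + B, where A and B are arbitrary constants fixed by the endpoint conditions.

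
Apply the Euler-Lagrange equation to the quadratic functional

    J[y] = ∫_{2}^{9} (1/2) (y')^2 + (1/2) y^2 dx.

The Lagrangian is L = (1/2) (y')^2 + (1/2) y^2.
Compute ∂L/∂y = y, ∂L/∂y' = y'.
The Euler-Lagrange equation d/dx(∂L/∂y') − ∂L/∂y = 0 reduces to
    y'' − y = 0.
Its general solution is
    y(x) = A e^x + B e^(−x),
with A, B fixed by the endpoint conditions.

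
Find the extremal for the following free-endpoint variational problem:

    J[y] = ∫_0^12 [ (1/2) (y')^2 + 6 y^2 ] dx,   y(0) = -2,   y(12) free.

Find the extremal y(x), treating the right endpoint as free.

The Lagrangian L = (1/2) (y')^2 + 6 y^2 gives
    ∂L/∂y = 12 y,   ∂L/∂y' = y'.
Euler-Lagrange: y'' − 12 y = 0.
With k = sqrt(12), the general solution is
    y(x) = A cosh(sqrt(12) x) + B sinh(sqrt(12) x).
Fixed left endpoint y(0) = -2 ⇒ A = -2.
The right endpoint x = 12 is free, so the natural (transversality) condition is ∂L/∂y' |_{x=12} = 0, i.e. y'(12) = 0.
Compute y'(x) = A k sinh(k x) + B k cosh(k x), so
    y'(12) = A k sinh(k·12) + B k cosh(k·12) = 0
    ⇒ B = −A tanh(k·12) = 2 tanh(sqrt(12)·12).
Therefore the extremal is
    y(x) = −2 cosh(sqrt(12) x) + 2 tanh(sqrt(12)·12) sinh(sqrt(12) x).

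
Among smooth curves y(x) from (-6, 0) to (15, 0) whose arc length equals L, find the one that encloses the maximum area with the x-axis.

Set up the augmented Lagrangian using a multiplier λ for the length constraint:
    F(y, y') = y − λ sqrt(1 + y'^2).
F has no explicit x dependence, so the Beltrami identity yields a first integral
    F − y' ∂F/∂y' = C.
Compute ∂F/∂y' = −λ y' / sqrt(1 + y'^2). Then
    y − λ sqrt(1 + y'^2) + λ y'^2 / sqrt(1 + y'^2) = C
    ⇒  y − λ / sqrt(1 + y'^2) = C.
Solving for y' and integrating gives
    (x − a)^2 + (y − b)^2 = λ^2,
a circular arc of radius λ. The constants a, b are determined by the endpoint conditions y(-6) = y(15) = 0, and λ is fixed implicitly by the length constraint
    ∫_{-6}^{15} sqrt(1 + y'^2) dx = L.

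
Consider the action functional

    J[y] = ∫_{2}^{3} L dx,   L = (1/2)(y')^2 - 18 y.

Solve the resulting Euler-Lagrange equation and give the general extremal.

The Lagrangian is L = (1/2)(y')^2 - 18 y.
∂L/∂y = -18.
∂L/∂y' = y'.
The Euler-Lagrange equation d/dx(∂L/∂y') − ∂L/∂y = 0 becomes:
    y'' + 18 = 0
General solution: y(x) = -9 x^2 + A x + B, where A and B are arbitrary constants fixed by the endpoint conditions.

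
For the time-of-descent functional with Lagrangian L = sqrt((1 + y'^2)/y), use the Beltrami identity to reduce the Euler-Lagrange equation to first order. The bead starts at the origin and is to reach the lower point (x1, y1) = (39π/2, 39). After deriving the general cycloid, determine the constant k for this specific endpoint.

The Lagrangian L = sqrt((1 + y'^2) / y) has no explicit x dependence, so the Beltrami identity applies:
    L − y' ∂L/∂y' = C.
Compute ∂L/∂y' = y' / sqrt(y (1 + y'^2)).
Substitute:
    sqrt((1 + y'^2)/y) − y'·y' / sqrt(y (1 + y'^2))
    = (1 + y'^2) / sqrt(y (1 + y'^2)) − y'^2 / sqrt(y (1 + y'^2))
    = 1 / sqrt(y (1 + y'^2)) = C.
Squaring and rearranging gives the first integral
    y (1 + y'^2) = 1/C^2 =: k   (constant).
Solving this first-order ODE by the substitution
    y = (k/2)(1 − cos θ)
yields the cycloid parameterisation
    x(θ) = (k/2)(θ − sin θ),   y(θ) = (k/2)(1 − cos θ).
The constant k is fixed by the endpoint condition.
Now fit the given lower endpoint (x1, y1) = (39π/2, 39). At the bottom of the first arch (θ = π), the parametric equations give
    y(π) = (k/2)(1 − cos π) = k,
    x(π) = (k/2)(π − sin π) = kπ/2.
Matching y(π) = 39 gives k = 39, consistent with x(π) = 39π/2. Therefore the specific cycloid is
    x(θ) = (39/2)(θ − sin θ),   y(θ) = (39/2)(1 − cos θ).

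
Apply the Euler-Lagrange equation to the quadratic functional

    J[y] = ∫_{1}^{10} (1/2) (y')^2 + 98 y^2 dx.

The Lagrangian is L = (1/2) (y')^2 + 98 y^2.
Compute ∂L/∂y = 196y, ∂L/∂y' = y'.
The Euler-Lagrange equation d/dx(∂L/∂y') − ∂L/∂y = 0 reduces to
    y'' − 196 y = 0.
Its general solution is
    y(x) = A e^(14x) + B e^(−14x),
with A, B fixed by the endpoint conditions.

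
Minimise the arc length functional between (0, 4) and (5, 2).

Arc-length functional: J[y] = ∫ sqrt(1 + (y')^2) dx.
Lagrangian L = sqrt(1 + (y')^2) has no explicit y dependence, so ∂L/∂y = 0 and the Euler-Lagrange equation gives
    d/dx( y' / sqrt(1 + (y')^2) ) = 0  ⇒  y' / sqrt(1 + (y')^2) = const.
Hence y' is constant, so y(x) is affine.
Fitting the endpoints (0, 4) and (5, 2):
    slope m = (2 − 4) / (5 − 0) = -2/5,
    intercept c = 4 − m·0 = 4.
Extremal: y(x) = (-2/5) x + 4.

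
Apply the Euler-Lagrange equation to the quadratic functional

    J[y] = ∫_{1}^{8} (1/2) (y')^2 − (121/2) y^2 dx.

The Lagrangian is L = (1/2) (y')^2 − (121/2) y^2.
Compute ∂L/∂y = -121y, ∂L/∂y' = y'.
The Euler-Lagrange equation d/dx(∂L/∂y') − ∂L/∂y = 0 reduces to
    y'' + 121 y = 0.
Its general solution is
    y(x) = A sin(11x) + B cos(11x),
with A, B fixed by the endpoint conditions.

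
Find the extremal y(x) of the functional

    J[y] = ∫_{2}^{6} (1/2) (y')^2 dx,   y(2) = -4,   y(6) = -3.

The Lagrangian is L = (1/2) (y')^2.
Compute ∂L/∂y = 0, ∂L/∂y' = y'.
The Euler-Lagrange equation d/dx(∂L/∂y') − ∂L/∂y = 0 reduces to
    y'' = 0.
Its general solution is
    y(x) = A x + B,
with A, B fixed by the endpoint conditions.
Applying the endpoint conditions y(2) = -4 and y(6) = -3: solve A·2 + B = -4 and A·6 + B = -3. Subtracting gives A(6 − 2) = -3 − -4, so A = 1/4, and B = -4 − A·2 = -9/2. Therefore
    y(x) = (1/4) x - 9/2.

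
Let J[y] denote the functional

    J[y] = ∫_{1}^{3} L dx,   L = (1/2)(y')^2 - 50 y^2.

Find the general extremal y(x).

The Lagrangian is L = (1/2)(y')^2 - 50 y^2.
∂L/∂y = -100y.
∂L/∂y' = y'.
The Euler-Lagrange equation d/dx(∂L/∂y') − ∂L/∂y = 0 becomes:
    y'' + 100 y = 0
General solution: y(x) = A sin(10x) + B cos(10x), where A and B are arbitrary constants fixed by the endpoint conditions.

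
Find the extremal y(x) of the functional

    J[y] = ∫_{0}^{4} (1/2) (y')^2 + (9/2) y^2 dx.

The Lagrangian is L = (1/2) (y')^2 + (9/2) y^2.
Compute ∂L/∂y = 9y, ∂L/∂y' = y'.
The Euler-Lagrange equation d/dx(∂L/∂y') − ∂L/∂y = 0 reduces to
    y'' − 9 y = 0.
Its general solution is
    y(x) = A e^(3x) + B e^(−3x),
with A, B fixed by the endpoint conditions.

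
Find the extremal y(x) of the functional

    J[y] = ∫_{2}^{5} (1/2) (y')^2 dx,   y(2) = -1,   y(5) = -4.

The Lagrangian is L = (1/2) (y')^2.
Compute ∂L/∂y = 0, ∂L/∂y' = y'.
The Euler-Lagrange equation d/dx(∂L/∂y') − ∂L/∂y = 0 reduces to
    y'' = 0.
Its general solution is
    y(x) = A x + B,
with A, B fixed by the endpoint conditions.
Applying the endpoint conditions y(2) = -1 and y(5) = -4: solve A·2 + B = -1 and A·5 + B = -4. Subtracting gives A(5 − 2) = -4 − -1, so A = -1, and B = -1 − A·2 = 1. Therefore
    y(x) = -x + 1.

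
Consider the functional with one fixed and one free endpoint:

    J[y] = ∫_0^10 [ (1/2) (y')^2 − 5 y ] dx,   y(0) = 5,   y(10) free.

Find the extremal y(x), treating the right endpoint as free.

The Lagrangian L = (1/2) (y')^2 − 5 y gives
    ∂L/∂y = −5,   ∂L/∂y' = y'.
Euler-Lagrange: d/dx(y') − (−5) = 0, i.e. y'' + 5 = 0, so
    y(x) = −(5/2) x^2 + C1 x + C2.
Fixed left endpoint y(0) = 5 ⇒ C2 = 5.
The right endpoint x = 10 is free, so the natural (transversality) condition is ∂L/∂y' |_{x=10} = 0, i.e. y'(10) = 0.
Compute y'(x) = −5 x + C1, so y'(10) = −50 + C1 = 0 ⇒ C1 = 50.
Therefore the extremal is
    y(x) = −(5/2) x^2 + 50 x + 5.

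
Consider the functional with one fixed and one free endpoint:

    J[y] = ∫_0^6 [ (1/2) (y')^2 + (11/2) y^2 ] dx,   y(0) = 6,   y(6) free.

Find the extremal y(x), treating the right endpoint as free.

The Lagrangian L = (1/2) (y')^2 + (11/2) y^2 gives
    ∂L/∂y = 11 y,   ∂L/∂y' = y'.
Euler-Lagrange: y'' − 11 y = 0.
With k = sqrt(11), the general solution is
    y(x) = A cosh(sqrt(11) x) + B sinh(sqrt(11) x).
Fixed left endpoint y(0) = 6 ⇒ A = 6.
The right endpoint x = 6 is free, so the natural (transversality) condition is ∂L/∂y' |_{x=6} = 0, i.e. y'(6) = 0.
Compute y'(x) = A k sinh(k x) + B k cosh(k x), so
    y'(6) = A k sinh(k·6) + B k cosh(k·6) = 0
    ⇒ B = −A tanh(k·6) = − 6 tanh(sqrt(11)·6).
Therefore the extremal is
    y(x) = 6 cosh(sqrt(11) x) − 6 tanh(sqrt(11)·6) sinh(sqrt(11) x).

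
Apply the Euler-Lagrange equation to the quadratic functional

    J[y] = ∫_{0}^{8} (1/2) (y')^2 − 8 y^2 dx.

The Lagrangian is L = (1/2) (y')^2 − 8 y^2.
Compute ∂L/∂y = -16y, ∂L/∂y' = y'.
The Euler-Lagrange equation d/dx(∂L/∂y') − ∂L/∂y = 0 reduces to
    y'' + 16 y = 0.
Its general solution is
    y(x) = A sin(4x) + B cos(4x),
with A, B fixed by the endpoint conditions.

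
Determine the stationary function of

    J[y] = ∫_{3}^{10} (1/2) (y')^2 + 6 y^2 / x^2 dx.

The Lagrangian is L = (1/2) (y')^2 + 6 y^2 / x^2.
Compute ∂L/∂y = 12y/x^2, ∂L/∂y' = y'.
The Euler-Lagrange equation d/dx(∂L/∂y') − ∂L/∂y = 0 reduces to
    y'' − 12/x^2 · y = 0  (x > 0).
Its general solution is
    y(x) = A x^4 + B x^(-3),
with A, B fixed by the endpoint conditions.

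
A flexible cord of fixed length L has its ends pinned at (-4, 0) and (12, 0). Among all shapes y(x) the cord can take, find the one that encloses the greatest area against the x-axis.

Set up the augmented Lagrangian using a multiplier λ for the length constraint:
    F(y, y') = y − λ sqrt(1 + y'^2).
F has no explicit x dependence, so the Beltrami identity yields a first integral
    F − y' ∂F/∂y' = C.
Compute ∂F/∂y' = −λ y' / sqrt(1 + y'^2). Then
    y − λ sqrt(1 + y'^2) + λ y'^2 / sqrt(1 + y'^2) = C
    ⇒  y − λ / sqrt(1 + y'^2) = C.
Solving for y' and integrating gives
    (x − a)^2 + (y − b)^2 = λ^2,
a circular arc of radius λ. The constants a, b are determined by the endpoint conditions y(-4) = y(12) = 0, and λ is fixed implicitly by the length constraint
    ∫_{-4}^{12} sqrt(1 + y'^2) dx = L.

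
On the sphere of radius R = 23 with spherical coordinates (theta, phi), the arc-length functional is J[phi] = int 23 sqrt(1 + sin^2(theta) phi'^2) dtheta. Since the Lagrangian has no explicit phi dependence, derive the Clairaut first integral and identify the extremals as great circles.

On the sphere of radius R = 23 with spherical coordinates (θ, φ), the induced metric is
    ds^2 = 529(dθ^2 + sin^2(θ) dφ^2).
Parameterise by θ; the arc-length functional is
    J[φ] = ∫ 23 sqrt(1 + sin^2(θ) (dφ/dθ)^2) dθ,
so L = 23 sqrt(1 + sin^2(θ) φ'^2). Compute
    ∂L/∂φ = 0  (L has no explicit φ dependence),
    ∂L/∂φ' = 23 sin^2(θ) φ' / sqrt(1 + sin^2(θ) φ'^2).
Since ∂L/∂φ = 0, the Euler-Lagrange equation
    d/dθ(∂L/∂φ') − ∂L/∂φ = 0
reduces to d/dθ(∂L/∂φ') = 0, i.e. the momentum conjugate to φ is conserved:
    23 sin^2(θ) φ' / sqrt(1 + sin^2(θ) φ'^2) = C.
The overall factor of 23 is constant, so dividing through gives Clairaut's relation sin^2(θ) φ' / sqrt(1 + sin^2(θ) φ'^2) = C' (with C' = C/23). Solving for φ' and integrating gives the great-circle family
    cot(θ) = A cos(φ − φ_0),
i.e. the intersection of the sphere with a plane through the origin. The two constants A and φ_0 (equivalently C and one phase) are fixed by the two endpoint conditions.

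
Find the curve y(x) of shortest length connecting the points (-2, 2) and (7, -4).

Arc-length functional: J[y] = ∫ sqrt(1 + (y')^2) dx.
Lagrangian L = sqrt(1 + (y')^2) has no explicit y dependence, so ∂L/∂y = 0 and the Euler-Lagrange equation gives
    d/dx( y' / sqrt(1 + (y')^2) ) = 0  ⇒  y' / sqrt(1 + (y')^2) = const.
Hence y' is constant, so y(x) is affine.
Fitting the endpoints (-2, 2) and (7, -4):
    slope m = ((-4) − 2) / (7 − (-2)) = -2/3,
    intercept c = 2 − m·(-2) = 2/3.
Extremal: y(x) = (-2/3) x + 2/3.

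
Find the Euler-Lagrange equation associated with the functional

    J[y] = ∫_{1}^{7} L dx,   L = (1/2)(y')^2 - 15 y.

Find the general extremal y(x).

The Lagrangian is L = (1/2)(y')^2 - 15 y.
∂L/∂y = -15.
∂L/∂y' = y'.
The Euler-Lagrange equation d/dx(∂L/∂y') − ∂L/∂y = 0 becomes:
    y'' + 15 = 0
General solution: y(x) = -(15/2) x^2 + A x + B, where A and B are arbitrary constants fixed by the endpoint conditions.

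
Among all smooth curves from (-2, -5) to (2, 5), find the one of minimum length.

Arc-length functional: J[y] = ∫ sqrt(1 + (y')^2) dx.
Lagrangian L = sqrt(1 + (y')^2) has no explicit y dependence, so ∂L/∂y = 0 and the Euler-Lagrange equation gives
    d/dx( y' / sqrt(1 + (y')^2) ) = 0  ⇒  y' / sqrt(1 + (y')^2) = const.
Hence y' is constant, so y(x) is affine.
Fitting the endpoints (-2, -5) and (2, 5):
    slope m = (5 − (-5)) / (2 − (-2)) = 5/2,
    intercept c = (-5) − m·(-2) = 0.
Extremal: y(x) = (5/2) x.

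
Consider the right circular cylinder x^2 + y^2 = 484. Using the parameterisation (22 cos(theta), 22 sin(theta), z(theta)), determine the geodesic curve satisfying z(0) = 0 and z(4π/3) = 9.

Parameterise the cylinder of radius R = 22 as
    r(θ) = (22 cos θ, 22 sin θ, z(θ)).
The arc-length element is
    ds = sqrt(484 + (dz/dθ)^2) dθ,
so the Lagrangian is L = sqrt(484 + z'^2).
L depends on z' only, not on z or θ, so ∂L/∂z = 0 and
    ∂L/∂z' = z' / sqrt(484 + z'^2).
The Euler-Lagrange equation gives
    d/dθ( z' / sqrt(484 + z'^2) ) = 0,
so z' is constant. Integrating once:
    z(θ) = a θ + b,
a helix on the cylinder (a straight line when the cylinder is unrolled). The constants a, b are determined by the endpoint conditions.
With endpoint conditions z(0) = 0 and z(4π/3) = 9: from z(0) = b we get b = 0, and a·4π/3 + 0 = 9 gives a = 27/(4π), so
    z(θ) = (27/(4π)) θ.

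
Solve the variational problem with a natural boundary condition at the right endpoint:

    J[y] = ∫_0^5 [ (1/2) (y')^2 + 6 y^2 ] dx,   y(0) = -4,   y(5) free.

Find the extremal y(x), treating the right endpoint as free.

The Lagrangian L = (1/2) (y')^2 + 6 y^2 gives
    ∂L/∂y = 12 y,   ∂L/∂y' = y'.
Euler-Lagrange: y'' − 12 y = 0.
With k = sqrt(12), the general solution is
    y(x) = A cosh(sqrt(12) x) + B sinh(sqrt(12) x).
Fixed left endpoint y(0) = -4 ⇒ A = -4.
The right endpoint x = 5 is free, so the natural (transversality) condition is ∂L/∂y' |_{x=5} = 0, i.e. y'(5) = 0.
Compute y'(x) = A k sinh(k x) + B k cosh(k x), so
    y'(5) = A k sinh(k·5) + B k cosh(k·5) = 0
    ⇒ B = −A tanh(k·5) = 4 tanh(sqrt(12)·5).
Therefore the extremal is
    y(x) = −4 cosh(sqrt(12) x) + 4 tanh(sqrt(12)·5) sinh(sqrt(12) x).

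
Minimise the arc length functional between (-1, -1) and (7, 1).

Arc-length functional: J[y] = ∫ sqrt(1 + (y')^2) dx.
Lagrangian L = sqrt(1 + (y')^2) has no explicit y dependence, so ∂L/∂y = 0 and the Euler-Lagrange equation gives
    d/dx( y' / sqrt(1 + (y')^2) ) = 0  ⇒  y' / sqrt(1 + (y')^2) = const.
Hence y' is constant, so y(x) is affine.
Fitting the endpoints (-1, -1) and (7, 1):
    slope m = (1 − (-1)) / (7 − (-1)) = 1/4,
    intercept c = (-1) − m·(-1) = -3/4.
Extremal: y(x) = (1/4) x - 3/4.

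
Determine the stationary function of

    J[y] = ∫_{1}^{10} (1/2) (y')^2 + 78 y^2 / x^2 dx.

The Lagrangian is L = (1/2) (y')^2 + 78 y^2 / x^2.
Compute ∂L/∂y = 156y/x^2, ∂L/∂y' = y'.
The Euler-Lagrange equation d/dx(∂L/∂y') − ∂L/∂y = 0 reduces to
    y'' − 156/x^2 · y = 0  (x > 0).
Its general solution is
    y(x) = A x^13 + B x^(-12),
with A, B fixed by the endpoint conditions.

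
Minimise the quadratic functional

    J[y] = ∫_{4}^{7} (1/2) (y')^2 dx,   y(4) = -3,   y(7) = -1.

The Lagrangian is L = (1/2) (y')^2.
Compute ∂L/∂y = 0, ∂L/∂y' = y'.
The Euler-Lagrange equation d/dx(∂L/∂y') − ∂L/∂y = 0 reduces to
    y'' = 0.
Its general solution is
    y(x) = A x + B,
with A, B fixed by the endpoint conditions.
Applying the endpoint conditions y(4) = -3 and y(7) = -1: solve A·4 + B = -3 and A·7 + B = -1. Subtracting gives A(7 − 4) = -1 − -3, so A = 2/3, and B = -3 − A·4 = -17/3. Therefore
    y(x) = (2/3) x - 17/3.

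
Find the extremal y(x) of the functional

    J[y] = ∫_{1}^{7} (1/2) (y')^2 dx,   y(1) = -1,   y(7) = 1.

The Lagrangian is L = (1/2) (y')^2.
Compute ∂L/∂y = 0, ∂L/∂y' = y'.
The Euler-Lagrange equation d/dx(∂L/∂y') − ∂L/∂y = 0 reduces to
    y'' = 0.
Its general solution is
    y(x) = A x + B,
with A, B fixed by the endpoint conditions.
Applying the endpoint conditions y(1) = -1 and y(7) = 1: solve A·1 + B = -1 and A·7 + B = 1. Subtracting gives A(7 − 1) = 1 − -1, so A = 1/3, and B = -1 − A·1 = -4/3. Therefore
    y(x) = (1/3) x - 4/3.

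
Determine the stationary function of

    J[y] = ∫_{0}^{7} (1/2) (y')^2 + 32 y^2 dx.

The Lagrangian is L = (1/2) (y')^2 + 32 y^2.
Compute ∂L/∂y = 64y, ∂L/∂y' = y'.
The Euler-Lagrange equation d/dx(∂L/∂y') − ∂L/∂y = 0 reduces to
    y'' − 64 y = 0.
Its general solution is
    y(x) = A e^(8x) + B e^(−8x),
with A, B fixed by the endpoint conditions.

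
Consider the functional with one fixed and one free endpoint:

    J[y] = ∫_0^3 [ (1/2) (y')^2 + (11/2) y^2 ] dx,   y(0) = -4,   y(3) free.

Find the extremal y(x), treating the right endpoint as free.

The Lagrangian L = (1/2) (y')^2 + (11/2) y^2 gives
    ∂L/∂y = 11 y,   ∂L/∂y' = y'.
Euler-Lagrange: y'' − 11 y = 0.
With k = sqrt(11), the general solution is
    y(x) = A cosh(sqrt(11) x) + B sinh(sqrt(11) x).
Fixed left endpoint y(0) = -4 ⇒ A = -4.
The right endpoint x = 3 is free, so the natural (transversality) condition is ∂L/∂y' |_{x=3} = 0, i.e. y'(3) = 0.
Compute y'(x) = A k sinh(k x) + B k cosh(k x), so
    y'(3) = A k sinh(k·3) + B k cosh(k·3) = 0
    ⇒ B = −A tanh(k·3) = 4 tanh(sqrt(11)·3).
Therefore the extremal is
    y(x) = −4 cosh(sqrt(11) x) + 4 tanh(sqrt(11)·3) sinh(sqrt(11) x).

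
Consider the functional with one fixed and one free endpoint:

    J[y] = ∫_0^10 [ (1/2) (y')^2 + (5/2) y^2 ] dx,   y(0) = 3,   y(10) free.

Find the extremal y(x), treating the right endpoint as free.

The Lagrangian L = (1/2) (y')^2 + (5/2) y^2 gives
    ∂L/∂y = 5 y,   ∂L/∂y' = y'.
Euler-Lagrange: y'' − 5 y = 0.
With k = sqrt(5), the general solution is
    y(x) = A cosh(sqrt(5) x) + B sinh(sqrt(5) x).
Fixed left endpoint y(0) = 3 ⇒ A = 3.
The right endpoint x = 10 is free, so the natural (transversality) condition is ∂L/∂y' |_{x=10} = 0, i.e. y'(10) = 0.
Compute y'(x) = A k sinh(k x) + B k cosh(k x), so
    y'(10) = A k sinh(k·10) + B k cosh(k·10) = 0
    ⇒ B = −A tanh(k·10) = − 3 tanh(sqrt(5)·10).
Therefore the extremal is
    y(x) = 3 cosh(sqrt(5) x) − 3 tanh(sqrt(5)·10) sinh(sqrt(5) x).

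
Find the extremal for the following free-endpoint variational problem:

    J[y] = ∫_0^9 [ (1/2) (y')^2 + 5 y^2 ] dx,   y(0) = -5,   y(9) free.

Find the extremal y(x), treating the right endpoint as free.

The Lagrangian L = (1/2) (y')^2 + 5 y^2 gives
    ∂L/∂y = 10 y,   ∂L/∂y' = y'.
Euler-Lagrange: y'' − 10 y = 0.
With k = sqrt(10), the general solution is
    y(x) = A cosh(sqrt(10) x) + B sinh(sqrt(10) x).
Fixed left endpoint y(0) = -5 ⇒ A = -5.
The right endpoint x = 9 is free, so the natural (transversality) condition is ∂L/∂y' |_{x=9} = 0, i.e. y'(9) = 0.
Compute y'(x) = A k sinh(k x) + B k cosh(k x), so
    y'(9) = A k sinh(k·9) + B k cosh(k·9) = 0
    ⇒ B = −A tanh(k·9) = 5 tanh(sqrt(10)·9).
Therefore the extremal is
    y(x) = −5 cosh(sqrt(10) x) + 5 tanh(sqrt(10)·9) sinh(sqrt(10) x).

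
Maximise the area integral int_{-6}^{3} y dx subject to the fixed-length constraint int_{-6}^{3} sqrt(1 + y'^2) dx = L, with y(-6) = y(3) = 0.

Set up the augmented Lagrangian using a multiplier λ for the length constraint:
    F(y, y') = y − λ sqrt(1 + y'^2).
F has no explicit x dependence, so the Beltrami identity yields a first integral
    F − y' ∂F/∂y' = C.
Compute ∂F/∂y' = −λ y' / sqrt(1 + y'^2). Then
    y − λ sqrt(1 + y'^2) + λ y'^2 / sqrt(1 + y'^2) = C
    ⇒  y − λ / sqrt(1 + y'^2) = C.
Solving for y' and integrating gives
    (x − a)^2 + (y − b)^2 = λ^2,
a circular arc of radius λ. The constants a, b are determined by the endpoint conditions y(-6) = y(3) = 0, and λ is fixed implicitly by the length constraint
    ∫_{-6}^{3} sqrt(1 + y'^2) dx = L.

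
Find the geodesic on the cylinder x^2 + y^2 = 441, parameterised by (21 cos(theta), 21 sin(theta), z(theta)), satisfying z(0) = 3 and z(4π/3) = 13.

Parameterise the cylinder of radius R = 21 as
    r(θ) = (21 cos θ, 21 sin θ, z(θ)).
The arc-length element is
    ds = sqrt(441 + (dz/dθ)^2) dθ,
so the Lagrangian is L = sqrt(441 + z'^2).
L depends on z' only, not on z or θ, so ∂L/∂z = 0 and
    ∂L/∂z' = z' / sqrt(441 + z'^2).
The Euler-Lagrange equation gives
    d/dθ( z' / sqrt(441 + z'^2) ) = 0,
so z' is constant. Integrating once:
    z(θ) = a θ + b,
a helix on the cylinder (a straight line when the cylinder is unrolled). The constants a, b are determined by the endpoint conditions.
With endpoint conditions z(0) = 3 and z(4π/3) = 13: from z(0) = b we get b = 3, and a·4π/3 + 3 = 13 gives a = 15/(2π), so
    z(θ) = (15/(2π)) θ + 3.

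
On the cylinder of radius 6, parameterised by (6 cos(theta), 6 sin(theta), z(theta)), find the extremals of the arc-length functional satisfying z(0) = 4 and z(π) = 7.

Parameterise the cylinder of radius R = 6 as
    r(θ) = (6 cos θ, 6 sin θ, z(θ)).
The arc-length element is
    ds = sqrt(36 + (dz/dθ)^2) dθ,
so the Lagrangian is L = sqrt(36 + z'^2).
L depends on z' only, not on z or θ, so ∂L/∂z = 0 and
    ∂L/∂z' = z' / sqrt(36 + z'^2).
The Euler-Lagrange equation gives
    d/dθ( z' / sqrt(36 + z'^2) ) = 0,
so z' is constant. Integrating once:
    z(θ) = a θ + b,
a helix on the cylinder (a straight line when the cylinder is unrolled). The constants a, b are determined by the endpoint conditions.
With endpoint conditions z(0) = 4 and z(π) = 7: from z(0) = b we get b = 4, and a·π + 4 = 7 gives a = 3/π, so
    z(θ) = (3/π) θ + 4.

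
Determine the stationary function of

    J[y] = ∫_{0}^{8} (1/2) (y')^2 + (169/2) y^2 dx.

The Lagrangian is L = (1/2) (y')^2 + (169/2) y^2.
Compute ∂L/∂y = 169y, ∂L/∂y' = y'.
The Euler-Lagrange equation d/dx(∂L/∂y') − ∂L/∂y = 0 reduces to
    y'' − 169 y = 0.
Its general solution is
    y(x) = A e^(13x) + B e^(−13x),
with A, B fixed by the endpoint conditions.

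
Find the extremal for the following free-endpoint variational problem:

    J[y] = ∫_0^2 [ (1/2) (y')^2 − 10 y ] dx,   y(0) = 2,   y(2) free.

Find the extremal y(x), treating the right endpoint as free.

The Lagrangian L = (1/2) (y')^2 − 10 y gives
    ∂L/∂y = −10,   ∂L/∂y' = y'.
Euler-Lagrange: d/dx(y') − (−10) = 0, i.e. y'' + 10 = 0, so
    y(x) = −(10/2) x^2 + C1 x + C2.
Fixed left endpoint y(0) = 2 ⇒ C2 = 2.
The right endpoint x = 2 is free, so the natural (transversality) condition is ∂L/∂y' |_{x=2} = 0, i.e. y'(2) = 0.
Compute y'(x) = −10 x + C1, so y'(2) = −20 + C1 = 0 ⇒ C1 = 20.
Therefore the extremal is
    y(x) = −5 x^2 + 20 x + 2.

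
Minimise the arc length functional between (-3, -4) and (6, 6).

Arc-length functional: J[y] = ∫ sqrt(1 + (y')^2) dx.
Lagrangian L = sqrt(1 + (y')^2) has no explicit y dependence, so ∂L/∂y = 0 and the Euler-Lagrange equation gives
    d/dx( y' / sqrt(1 + (y')^2) ) = 0  ⇒  y' / sqrt(1 + (y')^2) = const.
Hence y' is constant, so y(x) is affine.
Fitting the endpoints (-3, -4) and (6, 6):
    slope m = (6 − (-4)) / (6 − (-3)) = 10/9,
    intercept c = (-4) − m·(-3) = -2/3.
Extremal: y(x) = (10/9) x - 2/3.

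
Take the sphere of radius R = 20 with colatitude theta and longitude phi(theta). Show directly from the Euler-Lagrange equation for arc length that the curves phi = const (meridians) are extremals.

On the sphere of radius R = 20 with spherical coordinates (θ, φ), the induced metric is
    ds^2 = 400(dθ^2 + sin^2(θ) dφ^2).
Using θ as the parameter, the arc-length functional becomes
    J[φ] = ∫ 20 sqrt(1 + sin^2(θ) (dφ/dθ)^2) dθ.
So L = 20 sqrt(1 + sin^2(θ) φ'^2). Compute
    ∂L/∂φ = 0  (L has no explicit φ dependence),
    ∂L/∂φ' = 20 sin^2(θ) φ' / sqrt(1 + sin^2(θ) φ'^2).
For the candidate φ(θ) = c (constant), φ' = 0, so ∂L/∂φ' evaluated along the candidate vanishes, and ∂L/∂φ is identically zero. Hence
    d/dθ(∂L/∂φ') − ∂L/∂φ = 0
is satisfied. Therefore meridians φ = const are extremals of arc length — they are geodesics on the sphere.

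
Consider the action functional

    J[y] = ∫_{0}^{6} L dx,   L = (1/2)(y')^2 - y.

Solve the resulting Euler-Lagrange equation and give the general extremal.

The Lagrangian is L = (1/2)(y')^2 - y.
∂L/∂y = -1.
∂L/∂y' = y'.
The Euler-Lagrange equation d/dx(∂L/∂y') − ∂L/∂y = 0 becomes:
    y'' + 1 = 0
General solution: y(x) = -x^2/2 + A x + B, where A and B are arbitrary constants fixed by the endpoint conditions.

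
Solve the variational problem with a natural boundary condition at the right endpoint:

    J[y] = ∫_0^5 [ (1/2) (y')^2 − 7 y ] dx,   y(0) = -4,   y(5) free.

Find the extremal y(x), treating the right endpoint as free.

The Lagrangian L = (1/2) (y')^2 − 7 y gives
    ∂L/∂y = −7,   ∂L/∂y' = y'.
Euler-Lagrange: d/dx(y') − (−7) = 0, i.e. y'' + 7 = 0, so
    y(x) = −(7/2) x^2 + C1 x + C2.
Fixed left endpoint y(0) = -4 ⇒ C2 = -4.
The right endpoint x = 5 is free, so the natural (transversality) condition is ∂L/∂y' |_{x=5} = 0, i.e. y'(5) = 0.
Compute y'(x) = −7 x + C1, so y'(5) = −35 + C1 = 0 ⇒ C1 = 35.
Therefore the extremal is
    y(x) = −(7/2) x^2 + 35 x − 4.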